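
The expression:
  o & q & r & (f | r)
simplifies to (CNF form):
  o & q & r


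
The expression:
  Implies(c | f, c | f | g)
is always true.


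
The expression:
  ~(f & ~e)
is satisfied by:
  {e: True, f: False}
  {f: False, e: False}
  {f: True, e: True}


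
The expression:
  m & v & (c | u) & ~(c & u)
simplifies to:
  m & v & (c | u) & (~c | ~u)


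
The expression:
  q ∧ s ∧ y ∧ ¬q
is never true.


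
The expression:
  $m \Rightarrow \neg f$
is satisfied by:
  {m: False, f: False}
  {f: True, m: False}
  {m: True, f: False}


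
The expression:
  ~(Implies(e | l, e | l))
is never true.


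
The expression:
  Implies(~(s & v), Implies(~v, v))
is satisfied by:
  {v: True}


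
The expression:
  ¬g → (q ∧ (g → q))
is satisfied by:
  {q: True, g: True}
  {q: True, g: False}
  {g: True, q: False}


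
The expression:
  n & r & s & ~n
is never true.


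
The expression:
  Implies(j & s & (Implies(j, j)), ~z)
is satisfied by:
  {s: False, z: False, j: False}
  {j: True, s: False, z: False}
  {z: True, s: False, j: False}
  {j: True, z: True, s: False}
  {s: True, j: False, z: False}
  {j: True, s: True, z: False}
  {z: True, s: True, j: False}


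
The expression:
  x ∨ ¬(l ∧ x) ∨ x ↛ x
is always true.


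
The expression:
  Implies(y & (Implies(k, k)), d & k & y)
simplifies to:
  ~y | (d & k)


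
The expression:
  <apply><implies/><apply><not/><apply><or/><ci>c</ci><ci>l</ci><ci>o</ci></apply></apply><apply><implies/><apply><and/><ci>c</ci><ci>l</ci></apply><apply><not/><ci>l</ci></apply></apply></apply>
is always true.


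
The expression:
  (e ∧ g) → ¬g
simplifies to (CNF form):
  ¬e ∨ ¬g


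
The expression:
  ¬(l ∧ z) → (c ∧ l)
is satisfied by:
  {z: True, c: True, l: True}
  {z: True, l: True, c: False}
  {c: True, l: True, z: False}


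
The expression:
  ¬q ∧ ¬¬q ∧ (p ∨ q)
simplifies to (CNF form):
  False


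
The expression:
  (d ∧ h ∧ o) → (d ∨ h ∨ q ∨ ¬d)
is always true.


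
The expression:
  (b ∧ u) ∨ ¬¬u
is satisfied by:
  {u: True}


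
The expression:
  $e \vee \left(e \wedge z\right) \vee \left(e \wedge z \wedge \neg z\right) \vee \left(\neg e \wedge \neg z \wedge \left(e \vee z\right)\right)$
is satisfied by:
  {e: True}


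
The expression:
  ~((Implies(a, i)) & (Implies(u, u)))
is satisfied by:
  {a: True, i: False}


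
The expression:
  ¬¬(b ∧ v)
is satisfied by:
  {b: True, v: True}


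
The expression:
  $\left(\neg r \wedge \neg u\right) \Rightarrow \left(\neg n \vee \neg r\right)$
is always true.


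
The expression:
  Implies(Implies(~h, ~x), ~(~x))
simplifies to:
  x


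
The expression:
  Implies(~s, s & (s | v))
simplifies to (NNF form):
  s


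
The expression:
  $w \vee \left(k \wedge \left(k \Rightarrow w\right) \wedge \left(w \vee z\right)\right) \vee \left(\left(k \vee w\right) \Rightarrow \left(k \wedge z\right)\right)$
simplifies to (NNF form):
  $w \vee z \vee \neg k$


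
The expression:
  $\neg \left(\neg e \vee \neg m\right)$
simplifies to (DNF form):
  $e \wedge m$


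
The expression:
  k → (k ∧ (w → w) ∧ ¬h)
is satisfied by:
  {h: False, k: False}
  {k: True, h: False}
  {h: True, k: False}


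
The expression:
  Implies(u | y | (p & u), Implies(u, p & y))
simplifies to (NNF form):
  ~u | (p & y)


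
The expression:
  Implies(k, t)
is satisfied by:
  {t: True, k: False}
  {k: False, t: False}
  {k: True, t: True}


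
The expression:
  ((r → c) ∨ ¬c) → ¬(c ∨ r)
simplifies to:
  ¬c ∧ ¬r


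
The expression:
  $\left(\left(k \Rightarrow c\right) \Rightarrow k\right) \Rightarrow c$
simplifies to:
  $c \vee \neg k$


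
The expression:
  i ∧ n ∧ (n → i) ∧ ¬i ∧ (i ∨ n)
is never true.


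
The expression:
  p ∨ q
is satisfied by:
  {q: True, p: True}
  {q: True, p: False}
  {p: True, q: False}


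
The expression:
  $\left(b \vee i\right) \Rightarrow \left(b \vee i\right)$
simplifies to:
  $\text{True}$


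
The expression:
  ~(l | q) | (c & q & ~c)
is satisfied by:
  {q: False, l: False}


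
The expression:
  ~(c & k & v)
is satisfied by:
  {k: False, c: False, v: False}
  {v: True, k: False, c: False}
  {c: True, k: False, v: False}
  {v: True, c: True, k: False}
  {k: True, v: False, c: False}
  {v: True, k: True, c: False}
  {c: True, k: True, v: False}


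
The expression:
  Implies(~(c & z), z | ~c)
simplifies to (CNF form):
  z | ~c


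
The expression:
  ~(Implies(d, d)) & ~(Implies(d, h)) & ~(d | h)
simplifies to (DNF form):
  False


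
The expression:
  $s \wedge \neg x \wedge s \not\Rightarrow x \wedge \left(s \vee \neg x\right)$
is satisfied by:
  {s: True, x: False}


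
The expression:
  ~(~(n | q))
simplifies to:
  n | q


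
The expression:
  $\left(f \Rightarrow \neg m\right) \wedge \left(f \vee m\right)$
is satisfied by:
  {m: True, f: False}
  {f: True, m: False}


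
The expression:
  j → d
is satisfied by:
  {d: True, j: False}
  {j: False, d: False}
  {j: True, d: True}


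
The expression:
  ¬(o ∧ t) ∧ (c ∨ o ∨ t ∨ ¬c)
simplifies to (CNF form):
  ¬o ∨ ¬t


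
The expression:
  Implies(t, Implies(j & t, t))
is always true.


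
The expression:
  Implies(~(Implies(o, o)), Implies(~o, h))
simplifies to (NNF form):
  True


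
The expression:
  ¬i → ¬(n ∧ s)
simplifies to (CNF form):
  i ∨ ¬n ∨ ¬s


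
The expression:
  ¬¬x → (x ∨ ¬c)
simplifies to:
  True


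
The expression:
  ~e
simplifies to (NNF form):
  ~e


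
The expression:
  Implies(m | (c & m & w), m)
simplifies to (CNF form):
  True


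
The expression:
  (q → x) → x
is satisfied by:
  {x: True, q: True}
  {x: True, q: False}
  {q: True, x: False}


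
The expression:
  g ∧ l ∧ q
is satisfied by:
  {g: True, q: True, l: True}


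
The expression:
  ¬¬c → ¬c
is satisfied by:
  {c: False}


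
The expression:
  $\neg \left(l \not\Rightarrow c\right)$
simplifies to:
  $c \vee \neg l$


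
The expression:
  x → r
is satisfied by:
  {r: True, x: False}
  {x: False, r: False}
  {x: True, r: True}


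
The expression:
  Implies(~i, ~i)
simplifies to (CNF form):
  True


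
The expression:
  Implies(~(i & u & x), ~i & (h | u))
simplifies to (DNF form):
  (u & x) | (h & ~i) | (u & ~i)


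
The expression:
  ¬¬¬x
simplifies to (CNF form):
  ¬x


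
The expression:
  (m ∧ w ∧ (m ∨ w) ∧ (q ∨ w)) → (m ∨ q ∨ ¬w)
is always true.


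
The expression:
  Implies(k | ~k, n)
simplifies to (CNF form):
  n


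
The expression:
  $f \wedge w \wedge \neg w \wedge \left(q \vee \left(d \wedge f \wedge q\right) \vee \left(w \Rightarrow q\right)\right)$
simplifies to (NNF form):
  $\text{False}$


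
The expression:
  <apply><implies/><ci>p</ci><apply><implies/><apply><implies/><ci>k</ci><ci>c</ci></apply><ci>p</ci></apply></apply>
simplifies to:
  <true/>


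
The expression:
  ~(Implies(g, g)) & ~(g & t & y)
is never true.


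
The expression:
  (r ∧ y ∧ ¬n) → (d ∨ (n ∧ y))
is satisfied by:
  {n: True, d: True, y: False, r: False}
  {n: True, y: False, d: False, r: False}
  {d: True, n: False, y: False, r: False}
  {n: False, y: False, d: False, r: False}
  {r: True, n: True, d: True, y: False}
  {r: True, n: True, y: False, d: False}
  {r: True, d: True, n: False, y: False}
  {r: True, n: False, y: False, d: False}
  {n: True, y: True, d: True, r: False}
  {n: True, y: True, r: False, d: False}
  {y: True, d: True, r: False, n: False}
  {y: True, r: False, d: False, n: False}
  {n: True, y: True, r: True, d: True}
  {n: True, y: True, r: True, d: False}
  {y: True, r: True, d: True, n: False}


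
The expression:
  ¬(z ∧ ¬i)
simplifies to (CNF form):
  i ∨ ¬z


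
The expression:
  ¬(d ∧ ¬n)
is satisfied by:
  {n: True, d: False}
  {d: False, n: False}
  {d: True, n: True}


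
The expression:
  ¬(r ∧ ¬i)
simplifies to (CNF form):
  i ∨ ¬r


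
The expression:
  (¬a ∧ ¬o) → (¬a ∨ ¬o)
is always true.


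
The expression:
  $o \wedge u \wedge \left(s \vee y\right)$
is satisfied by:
  {y: True, s: True, u: True, o: True}
  {y: True, u: True, o: True, s: False}
  {s: True, u: True, o: True, y: False}


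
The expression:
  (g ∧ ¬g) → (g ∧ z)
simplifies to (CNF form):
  True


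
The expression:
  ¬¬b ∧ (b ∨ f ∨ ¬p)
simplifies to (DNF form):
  b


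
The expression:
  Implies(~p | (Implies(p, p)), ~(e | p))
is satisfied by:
  {e: False, p: False}


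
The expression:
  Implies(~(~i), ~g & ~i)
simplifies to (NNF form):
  ~i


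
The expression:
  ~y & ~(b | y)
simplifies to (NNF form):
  ~b & ~y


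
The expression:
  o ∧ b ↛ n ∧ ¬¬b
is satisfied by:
  {b: True, o: True, n: False}


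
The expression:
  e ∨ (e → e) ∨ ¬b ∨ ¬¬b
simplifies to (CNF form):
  True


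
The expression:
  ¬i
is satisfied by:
  {i: False}


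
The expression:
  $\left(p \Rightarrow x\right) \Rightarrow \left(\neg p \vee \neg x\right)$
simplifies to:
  $\neg p \vee \neg x$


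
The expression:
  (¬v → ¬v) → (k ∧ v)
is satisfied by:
  {k: True, v: True}


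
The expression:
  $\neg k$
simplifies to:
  $\neg k$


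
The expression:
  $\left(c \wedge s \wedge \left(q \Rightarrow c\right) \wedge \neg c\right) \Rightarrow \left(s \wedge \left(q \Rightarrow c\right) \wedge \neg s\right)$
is always true.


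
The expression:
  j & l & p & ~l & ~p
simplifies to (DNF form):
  False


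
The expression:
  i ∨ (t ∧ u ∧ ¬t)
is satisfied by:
  {i: True}


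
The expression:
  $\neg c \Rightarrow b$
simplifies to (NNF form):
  $b \vee c$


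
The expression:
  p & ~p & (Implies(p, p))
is never true.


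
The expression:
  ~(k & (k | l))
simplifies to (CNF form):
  ~k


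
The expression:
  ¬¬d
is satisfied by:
  {d: True}


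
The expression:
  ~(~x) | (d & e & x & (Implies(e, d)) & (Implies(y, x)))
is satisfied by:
  {x: True}


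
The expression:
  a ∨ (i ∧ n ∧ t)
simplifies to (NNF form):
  a ∨ (i ∧ n ∧ t)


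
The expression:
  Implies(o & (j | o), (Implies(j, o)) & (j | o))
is always true.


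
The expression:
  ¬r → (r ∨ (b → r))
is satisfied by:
  {r: True, b: False}
  {b: False, r: False}
  {b: True, r: True}


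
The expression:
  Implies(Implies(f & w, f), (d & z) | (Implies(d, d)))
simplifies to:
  True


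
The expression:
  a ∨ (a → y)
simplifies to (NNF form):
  True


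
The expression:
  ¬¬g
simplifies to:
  g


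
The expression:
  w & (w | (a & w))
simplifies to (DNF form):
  w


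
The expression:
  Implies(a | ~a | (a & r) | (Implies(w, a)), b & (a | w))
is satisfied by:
  {a: True, w: True, b: True}
  {a: True, b: True, w: False}
  {w: True, b: True, a: False}


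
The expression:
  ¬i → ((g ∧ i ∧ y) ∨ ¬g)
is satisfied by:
  {i: True, g: False}
  {g: False, i: False}
  {g: True, i: True}


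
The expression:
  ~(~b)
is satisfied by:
  {b: True}


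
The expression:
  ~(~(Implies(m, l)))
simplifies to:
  l | ~m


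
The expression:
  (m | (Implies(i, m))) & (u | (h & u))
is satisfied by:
  {m: True, u: True, i: False}
  {u: True, i: False, m: False}
  {i: True, m: True, u: True}


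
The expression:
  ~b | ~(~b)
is always true.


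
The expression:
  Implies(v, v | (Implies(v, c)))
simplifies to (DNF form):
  True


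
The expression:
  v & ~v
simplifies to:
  False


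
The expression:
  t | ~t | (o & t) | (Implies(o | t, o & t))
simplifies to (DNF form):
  True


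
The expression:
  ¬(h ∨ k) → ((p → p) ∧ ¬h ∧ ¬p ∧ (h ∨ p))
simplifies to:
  h ∨ k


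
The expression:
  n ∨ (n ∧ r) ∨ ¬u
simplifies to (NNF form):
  n ∨ ¬u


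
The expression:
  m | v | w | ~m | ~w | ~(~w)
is always true.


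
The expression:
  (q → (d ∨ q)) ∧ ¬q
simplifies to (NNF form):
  ¬q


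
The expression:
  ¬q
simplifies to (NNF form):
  ¬q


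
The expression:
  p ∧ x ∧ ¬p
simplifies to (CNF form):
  False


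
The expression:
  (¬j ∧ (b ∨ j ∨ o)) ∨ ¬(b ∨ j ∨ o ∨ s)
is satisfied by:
  {b: True, o: True, j: False, s: False}
  {b: True, j: False, s: False, o: False}
  {o: True, j: False, s: False, b: False}
  {o: False, j: False, s: False, b: False}
  {b: True, s: True, o: True, j: False}
  {b: True, s: True, o: False, j: False}
  {s: True, o: True, b: False, j: False}


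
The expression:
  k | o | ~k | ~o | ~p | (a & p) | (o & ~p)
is always true.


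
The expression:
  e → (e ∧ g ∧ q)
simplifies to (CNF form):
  (g ∨ ¬e) ∧ (q ∨ ¬e)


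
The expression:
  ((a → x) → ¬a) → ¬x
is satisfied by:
  {a: True, x: False}
  {x: False, a: False}
  {x: True, a: True}


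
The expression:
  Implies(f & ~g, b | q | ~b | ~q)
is always true.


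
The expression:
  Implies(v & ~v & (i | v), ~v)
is always true.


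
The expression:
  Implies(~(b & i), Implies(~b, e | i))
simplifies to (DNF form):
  b | e | i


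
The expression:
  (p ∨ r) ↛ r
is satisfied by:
  {p: True, r: False}


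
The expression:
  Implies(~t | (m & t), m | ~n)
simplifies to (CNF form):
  m | t | ~n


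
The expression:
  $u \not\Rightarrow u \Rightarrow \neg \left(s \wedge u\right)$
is always true.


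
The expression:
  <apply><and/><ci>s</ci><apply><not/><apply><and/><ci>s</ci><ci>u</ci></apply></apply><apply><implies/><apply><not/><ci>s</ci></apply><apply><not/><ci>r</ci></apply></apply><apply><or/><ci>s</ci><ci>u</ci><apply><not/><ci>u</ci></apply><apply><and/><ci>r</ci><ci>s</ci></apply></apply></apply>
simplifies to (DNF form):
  <apply><and/><ci>s</ci><apply><not/><ci>u</ci></apply></apply>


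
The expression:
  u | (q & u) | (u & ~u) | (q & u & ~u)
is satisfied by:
  {u: True}


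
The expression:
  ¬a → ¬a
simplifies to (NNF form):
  True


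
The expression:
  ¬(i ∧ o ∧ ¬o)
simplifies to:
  True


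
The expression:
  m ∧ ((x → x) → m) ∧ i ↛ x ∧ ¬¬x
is never true.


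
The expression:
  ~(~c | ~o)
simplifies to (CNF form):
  c & o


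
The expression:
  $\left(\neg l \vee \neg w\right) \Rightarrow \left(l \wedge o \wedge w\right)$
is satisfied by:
  {w: True, l: True}


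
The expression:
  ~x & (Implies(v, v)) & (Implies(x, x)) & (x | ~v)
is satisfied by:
  {x: False, v: False}


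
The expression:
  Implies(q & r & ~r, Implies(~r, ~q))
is always true.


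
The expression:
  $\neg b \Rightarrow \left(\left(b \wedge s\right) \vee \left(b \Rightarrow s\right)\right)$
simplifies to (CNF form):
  $\text{True}$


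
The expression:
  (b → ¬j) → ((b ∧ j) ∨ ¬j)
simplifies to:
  b ∨ ¬j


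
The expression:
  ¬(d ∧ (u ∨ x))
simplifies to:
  (¬u ∧ ¬x) ∨ ¬d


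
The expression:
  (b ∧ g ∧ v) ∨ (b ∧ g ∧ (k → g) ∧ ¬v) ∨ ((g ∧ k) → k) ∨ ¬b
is always true.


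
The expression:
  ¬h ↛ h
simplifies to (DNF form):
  True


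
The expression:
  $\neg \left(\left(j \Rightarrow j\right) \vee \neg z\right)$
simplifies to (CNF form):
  $\text{False}$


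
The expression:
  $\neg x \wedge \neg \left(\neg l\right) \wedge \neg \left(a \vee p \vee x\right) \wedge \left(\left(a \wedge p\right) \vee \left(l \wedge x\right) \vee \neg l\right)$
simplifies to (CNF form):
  $\text{False}$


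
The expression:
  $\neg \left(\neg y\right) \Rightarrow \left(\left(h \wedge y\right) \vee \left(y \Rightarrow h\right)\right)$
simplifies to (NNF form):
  $h \vee \neg y$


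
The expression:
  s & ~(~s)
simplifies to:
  s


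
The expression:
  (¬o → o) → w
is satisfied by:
  {w: True, o: False}
  {o: False, w: False}
  {o: True, w: True}


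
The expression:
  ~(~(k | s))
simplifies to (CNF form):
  k | s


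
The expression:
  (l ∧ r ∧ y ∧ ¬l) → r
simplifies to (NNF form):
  True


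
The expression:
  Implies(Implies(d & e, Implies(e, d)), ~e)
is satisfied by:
  {e: False}


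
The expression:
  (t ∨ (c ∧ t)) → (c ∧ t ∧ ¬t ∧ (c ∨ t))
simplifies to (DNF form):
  ¬t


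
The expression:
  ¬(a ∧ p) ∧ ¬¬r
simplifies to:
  r ∧ (¬a ∨ ¬p)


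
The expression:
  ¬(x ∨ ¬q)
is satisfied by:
  {q: True, x: False}


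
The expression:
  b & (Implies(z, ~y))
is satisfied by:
  {b: True, z: False, y: False}
  {y: True, b: True, z: False}
  {z: True, b: True, y: False}


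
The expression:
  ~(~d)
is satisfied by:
  {d: True}


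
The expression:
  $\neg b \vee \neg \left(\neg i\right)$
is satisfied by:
  {i: True, b: False}
  {b: False, i: False}
  {b: True, i: True}


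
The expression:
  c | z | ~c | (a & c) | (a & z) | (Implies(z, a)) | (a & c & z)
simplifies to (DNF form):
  True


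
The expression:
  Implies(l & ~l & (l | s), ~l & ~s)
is always true.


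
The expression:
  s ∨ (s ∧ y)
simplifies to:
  s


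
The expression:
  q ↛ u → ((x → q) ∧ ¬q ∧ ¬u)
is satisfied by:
  {u: True, q: False}
  {q: False, u: False}
  {q: True, u: True}


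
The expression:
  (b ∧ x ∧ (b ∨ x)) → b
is always true.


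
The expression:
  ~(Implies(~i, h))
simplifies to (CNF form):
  ~h & ~i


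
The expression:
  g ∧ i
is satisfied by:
  {i: True, g: True}


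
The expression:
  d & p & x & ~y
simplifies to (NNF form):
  d & p & x & ~y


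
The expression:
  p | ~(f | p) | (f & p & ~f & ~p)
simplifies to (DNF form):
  p | ~f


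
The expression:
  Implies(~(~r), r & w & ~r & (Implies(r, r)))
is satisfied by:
  {r: False}


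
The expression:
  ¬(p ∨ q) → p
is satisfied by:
  {q: True, p: True}
  {q: True, p: False}
  {p: True, q: False}


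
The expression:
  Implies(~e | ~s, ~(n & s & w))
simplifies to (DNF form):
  e | ~n | ~s | ~w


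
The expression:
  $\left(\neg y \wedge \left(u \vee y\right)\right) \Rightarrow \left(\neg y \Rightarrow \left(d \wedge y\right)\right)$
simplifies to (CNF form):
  $y \vee \neg u$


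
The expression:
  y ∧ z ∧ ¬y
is never true.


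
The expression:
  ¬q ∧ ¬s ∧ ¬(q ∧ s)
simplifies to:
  ¬q ∧ ¬s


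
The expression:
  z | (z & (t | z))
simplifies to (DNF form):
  z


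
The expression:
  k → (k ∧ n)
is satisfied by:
  {n: True, k: False}
  {k: False, n: False}
  {k: True, n: True}


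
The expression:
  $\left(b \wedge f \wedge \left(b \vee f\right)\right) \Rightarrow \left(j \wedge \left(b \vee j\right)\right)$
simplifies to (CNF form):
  $j \vee \neg b \vee \neg f$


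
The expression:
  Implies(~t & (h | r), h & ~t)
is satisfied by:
  {t: True, h: True, r: False}
  {t: True, h: False, r: False}
  {h: True, t: False, r: False}
  {t: False, h: False, r: False}
  {r: True, t: True, h: True}
  {r: True, t: True, h: False}
  {r: True, h: True, t: False}


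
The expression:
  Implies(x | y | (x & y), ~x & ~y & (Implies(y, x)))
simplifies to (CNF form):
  ~x & ~y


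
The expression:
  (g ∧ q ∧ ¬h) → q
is always true.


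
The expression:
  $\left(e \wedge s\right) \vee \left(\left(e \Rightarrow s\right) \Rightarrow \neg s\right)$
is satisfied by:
  {e: True, s: False}
  {s: False, e: False}
  {s: True, e: True}


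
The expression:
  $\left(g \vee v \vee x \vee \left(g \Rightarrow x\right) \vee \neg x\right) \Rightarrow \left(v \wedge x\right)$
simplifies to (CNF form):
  $v \wedge x$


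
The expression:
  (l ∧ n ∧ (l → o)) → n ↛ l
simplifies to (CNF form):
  ¬l ∨ ¬n ∨ ¬o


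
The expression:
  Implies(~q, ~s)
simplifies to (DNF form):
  q | ~s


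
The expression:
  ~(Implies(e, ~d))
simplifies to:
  d & e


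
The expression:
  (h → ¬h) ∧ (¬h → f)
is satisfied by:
  {f: True, h: False}


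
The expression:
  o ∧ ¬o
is never true.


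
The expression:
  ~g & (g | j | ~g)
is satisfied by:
  {g: False}


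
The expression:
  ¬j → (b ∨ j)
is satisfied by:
  {b: True, j: True}
  {b: True, j: False}
  {j: True, b: False}


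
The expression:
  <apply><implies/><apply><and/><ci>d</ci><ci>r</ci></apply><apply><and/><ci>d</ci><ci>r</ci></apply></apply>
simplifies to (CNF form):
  <true/>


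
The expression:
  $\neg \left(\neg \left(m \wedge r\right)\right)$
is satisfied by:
  {r: True, m: True}


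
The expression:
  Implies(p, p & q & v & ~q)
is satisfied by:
  {p: False}


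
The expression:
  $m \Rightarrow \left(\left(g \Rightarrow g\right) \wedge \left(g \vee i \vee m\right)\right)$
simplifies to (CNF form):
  $\text{True}$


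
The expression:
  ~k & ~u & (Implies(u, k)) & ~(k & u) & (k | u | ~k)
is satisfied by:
  {u: False, k: False}


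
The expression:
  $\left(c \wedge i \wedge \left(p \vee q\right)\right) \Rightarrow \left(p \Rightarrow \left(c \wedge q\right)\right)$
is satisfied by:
  {q: True, p: False, c: False, i: False}
  {q: False, p: False, c: False, i: False}
  {i: True, q: True, p: False, c: False}
  {i: True, q: False, p: False, c: False}
  {q: True, c: True, i: False, p: False}
  {c: True, i: False, p: False, q: False}
  {i: True, c: True, q: True, p: False}
  {i: True, c: True, q: False, p: False}
  {q: True, p: True, i: False, c: False}
  {p: True, i: False, c: False, q: False}
  {q: True, i: True, p: True, c: False}
  {i: True, p: True, q: False, c: False}
  {q: True, c: True, p: True, i: False}
  {c: True, p: True, i: False, q: False}
  {i: True, c: True, p: True, q: True}


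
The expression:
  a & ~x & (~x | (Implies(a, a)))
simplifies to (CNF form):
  a & ~x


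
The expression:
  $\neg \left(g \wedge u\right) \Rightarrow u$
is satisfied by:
  {u: True}


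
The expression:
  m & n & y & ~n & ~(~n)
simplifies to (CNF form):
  False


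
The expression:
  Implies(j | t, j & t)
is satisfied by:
  {j: False, t: False}
  {t: True, j: True}


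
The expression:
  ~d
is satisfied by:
  {d: False}


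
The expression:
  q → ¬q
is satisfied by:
  {q: False}


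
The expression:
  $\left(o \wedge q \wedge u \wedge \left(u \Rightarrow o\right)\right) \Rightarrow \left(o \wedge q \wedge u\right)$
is always true.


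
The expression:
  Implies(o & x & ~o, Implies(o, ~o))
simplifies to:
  True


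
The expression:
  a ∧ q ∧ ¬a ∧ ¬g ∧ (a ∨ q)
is never true.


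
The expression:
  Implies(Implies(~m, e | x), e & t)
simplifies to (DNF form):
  (e & t) | (e & ~e) | (e & t & ~m) | (e & t & ~x) | (e & ~e & ~m) | (e & ~e & ~x) | (t & ~m & ~x) | (~e & ~m & ~x)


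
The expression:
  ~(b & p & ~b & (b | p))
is always true.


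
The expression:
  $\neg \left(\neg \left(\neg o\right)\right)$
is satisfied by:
  {o: False}


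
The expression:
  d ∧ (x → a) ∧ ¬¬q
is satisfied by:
  {a: True, d: True, q: True, x: False}
  {d: True, q: True, a: False, x: False}
  {a: True, x: True, d: True, q: True}


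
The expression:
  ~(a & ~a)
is always true.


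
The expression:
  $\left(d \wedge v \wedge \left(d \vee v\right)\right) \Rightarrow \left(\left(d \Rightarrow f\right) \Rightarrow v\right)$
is always true.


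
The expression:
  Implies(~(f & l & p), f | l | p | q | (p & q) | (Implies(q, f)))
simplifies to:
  True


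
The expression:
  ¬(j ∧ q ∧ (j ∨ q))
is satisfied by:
  {q: False, j: False}
  {j: True, q: False}
  {q: True, j: False}


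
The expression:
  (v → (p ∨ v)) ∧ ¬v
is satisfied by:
  {v: False}


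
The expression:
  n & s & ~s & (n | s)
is never true.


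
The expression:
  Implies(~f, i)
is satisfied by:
  {i: True, f: True}
  {i: True, f: False}
  {f: True, i: False}


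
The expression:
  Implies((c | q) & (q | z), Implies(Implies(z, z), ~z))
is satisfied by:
  {c: False, z: False, q: False}
  {q: True, c: False, z: False}
  {c: True, q: False, z: False}
  {q: True, c: True, z: False}
  {z: True, q: False, c: False}


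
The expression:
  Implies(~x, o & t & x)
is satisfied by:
  {x: True}


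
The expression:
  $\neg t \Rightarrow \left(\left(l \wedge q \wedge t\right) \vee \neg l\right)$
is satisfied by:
  {t: True, l: False}
  {l: False, t: False}
  {l: True, t: True}


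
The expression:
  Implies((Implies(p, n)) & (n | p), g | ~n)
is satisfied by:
  {g: True, n: False}
  {n: False, g: False}
  {n: True, g: True}


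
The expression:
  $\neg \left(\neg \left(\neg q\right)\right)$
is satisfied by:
  {q: False}


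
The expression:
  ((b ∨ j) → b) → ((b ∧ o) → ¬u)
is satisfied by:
  {u: False, o: False, b: False}
  {b: True, u: False, o: False}
  {o: True, u: False, b: False}
  {b: True, o: True, u: False}
  {u: True, b: False, o: False}
  {b: True, u: True, o: False}
  {o: True, u: True, b: False}


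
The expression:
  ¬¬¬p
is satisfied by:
  {p: False}


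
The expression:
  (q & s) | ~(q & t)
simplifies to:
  s | ~q | ~t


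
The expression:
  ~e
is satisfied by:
  {e: False}


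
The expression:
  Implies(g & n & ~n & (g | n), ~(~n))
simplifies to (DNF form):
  True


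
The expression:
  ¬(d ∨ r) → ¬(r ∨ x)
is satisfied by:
  {r: True, d: True, x: False}
  {r: True, x: False, d: False}
  {d: True, x: False, r: False}
  {d: False, x: False, r: False}
  {r: True, d: True, x: True}
  {r: True, x: True, d: False}
  {d: True, x: True, r: False}


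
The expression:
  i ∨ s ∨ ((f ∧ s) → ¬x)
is always true.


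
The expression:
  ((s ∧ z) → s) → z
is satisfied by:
  {z: True}


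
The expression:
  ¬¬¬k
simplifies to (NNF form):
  ¬k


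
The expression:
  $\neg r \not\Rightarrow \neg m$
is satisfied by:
  {m: True, r: False}


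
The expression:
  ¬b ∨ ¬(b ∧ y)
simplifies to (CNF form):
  ¬b ∨ ¬y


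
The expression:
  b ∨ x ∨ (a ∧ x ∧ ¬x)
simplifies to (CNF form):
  b ∨ x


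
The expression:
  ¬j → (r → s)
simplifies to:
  j ∨ s ∨ ¬r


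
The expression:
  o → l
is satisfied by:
  {l: True, o: False}
  {o: False, l: False}
  {o: True, l: True}


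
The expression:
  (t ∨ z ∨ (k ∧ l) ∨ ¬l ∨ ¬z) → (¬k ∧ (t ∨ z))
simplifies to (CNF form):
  ¬k ∧ (t ∨ z)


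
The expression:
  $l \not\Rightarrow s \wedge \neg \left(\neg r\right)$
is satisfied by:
  {r: True, l: True, s: False}


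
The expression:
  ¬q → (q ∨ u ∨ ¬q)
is always true.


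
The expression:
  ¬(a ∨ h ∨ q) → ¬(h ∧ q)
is always true.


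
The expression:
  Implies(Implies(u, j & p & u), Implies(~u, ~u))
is always true.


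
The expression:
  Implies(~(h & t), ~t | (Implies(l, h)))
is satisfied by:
  {h: True, l: False, t: False}
  {l: False, t: False, h: False}
  {t: True, h: True, l: False}
  {t: True, l: False, h: False}
  {h: True, l: True, t: False}
  {l: True, h: False, t: False}
  {t: True, l: True, h: True}


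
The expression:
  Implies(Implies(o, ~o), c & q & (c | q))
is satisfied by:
  {q: True, o: True, c: True}
  {q: True, o: True, c: False}
  {o: True, c: True, q: False}
  {o: True, c: False, q: False}
  {q: True, c: True, o: False}


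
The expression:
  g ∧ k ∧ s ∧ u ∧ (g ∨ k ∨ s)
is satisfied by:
  {u: True, s: True, g: True, k: True}


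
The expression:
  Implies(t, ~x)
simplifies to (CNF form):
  ~t | ~x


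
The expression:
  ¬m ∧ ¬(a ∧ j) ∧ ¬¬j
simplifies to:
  j ∧ ¬a ∧ ¬m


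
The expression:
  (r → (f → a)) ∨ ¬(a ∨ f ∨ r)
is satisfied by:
  {a: True, r: False, f: False}
  {a: False, r: False, f: False}
  {f: True, a: True, r: False}
  {f: True, a: False, r: False}
  {r: True, a: True, f: False}
  {r: True, a: False, f: False}
  {r: True, f: True, a: True}


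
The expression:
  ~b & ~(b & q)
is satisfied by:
  {b: False}


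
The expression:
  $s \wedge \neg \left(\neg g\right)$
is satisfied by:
  {s: True, g: True}


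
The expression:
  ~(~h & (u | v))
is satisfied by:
  {h: True, u: False, v: False}
  {h: True, v: True, u: False}
  {h: True, u: True, v: False}
  {h: True, v: True, u: True}
  {v: False, u: False, h: False}


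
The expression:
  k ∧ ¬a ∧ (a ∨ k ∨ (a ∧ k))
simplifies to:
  k ∧ ¬a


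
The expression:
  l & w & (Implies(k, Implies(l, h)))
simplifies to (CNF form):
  l & w & (h | ~k)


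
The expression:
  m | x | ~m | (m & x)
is always true.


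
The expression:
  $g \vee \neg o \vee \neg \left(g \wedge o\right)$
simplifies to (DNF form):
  $\text{True}$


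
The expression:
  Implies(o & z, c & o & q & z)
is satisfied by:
  {c: True, q: True, o: False, z: False}
  {c: True, q: False, o: False, z: False}
  {q: True, c: False, o: False, z: False}
  {c: False, q: False, o: False, z: False}
  {z: True, c: True, q: True, o: False}
  {z: True, c: True, q: False, o: False}
  {z: True, q: True, c: False, o: False}
  {z: True, q: False, c: False, o: False}
  {c: True, o: True, q: True, z: False}
  {c: True, o: True, q: False, z: False}
  {o: True, q: True, c: False, z: False}
  {o: True, c: False, q: False, z: False}
  {z: True, c: True, o: True, q: True}


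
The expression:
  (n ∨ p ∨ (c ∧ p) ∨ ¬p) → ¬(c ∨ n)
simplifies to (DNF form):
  ¬c ∧ ¬n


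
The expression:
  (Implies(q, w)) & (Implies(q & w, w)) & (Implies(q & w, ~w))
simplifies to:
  ~q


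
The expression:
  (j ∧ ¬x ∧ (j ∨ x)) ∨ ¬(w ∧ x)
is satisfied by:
  {w: False, x: False}
  {x: True, w: False}
  {w: True, x: False}


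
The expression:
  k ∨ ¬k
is always true.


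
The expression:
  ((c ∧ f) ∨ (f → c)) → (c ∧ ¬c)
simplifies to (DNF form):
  f ∧ ¬c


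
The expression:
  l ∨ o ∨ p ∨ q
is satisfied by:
  {q: True, l: True, p: True, o: True}
  {q: True, l: True, p: True, o: False}
  {q: True, l: True, o: True, p: False}
  {q: True, l: True, o: False, p: False}
  {q: True, p: True, o: True, l: False}
  {q: True, p: True, o: False, l: False}
  {q: True, p: False, o: True, l: False}
  {q: True, p: False, o: False, l: False}
  {l: True, p: True, o: True, q: False}
  {l: True, p: True, o: False, q: False}
  {l: True, o: True, p: False, q: False}
  {l: True, o: False, p: False, q: False}
  {p: True, o: True, l: False, q: False}
  {p: True, l: False, o: False, q: False}
  {o: True, l: False, p: False, q: False}


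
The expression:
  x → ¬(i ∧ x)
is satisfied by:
  {x: False, i: False}
  {i: True, x: False}
  {x: True, i: False}


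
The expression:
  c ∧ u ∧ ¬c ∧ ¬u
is never true.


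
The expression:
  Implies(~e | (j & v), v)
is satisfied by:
  {v: True, e: True}
  {v: True, e: False}
  {e: True, v: False}


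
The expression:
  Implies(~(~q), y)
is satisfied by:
  {y: True, q: False}
  {q: False, y: False}
  {q: True, y: True}


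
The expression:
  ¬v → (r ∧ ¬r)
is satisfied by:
  {v: True}


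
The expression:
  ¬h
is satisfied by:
  {h: False}


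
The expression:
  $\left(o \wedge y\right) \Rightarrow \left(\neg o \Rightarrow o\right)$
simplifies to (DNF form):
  $\text{True}$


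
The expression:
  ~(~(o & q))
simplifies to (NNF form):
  o & q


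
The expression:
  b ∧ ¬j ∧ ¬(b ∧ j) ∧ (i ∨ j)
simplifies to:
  b ∧ i ∧ ¬j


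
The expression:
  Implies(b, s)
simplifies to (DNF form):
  s | ~b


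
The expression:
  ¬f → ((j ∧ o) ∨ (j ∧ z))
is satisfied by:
  {o: True, f: True, j: True, z: True}
  {o: True, f: True, j: True, z: False}
  {f: True, j: True, z: True, o: False}
  {f: True, j: True, z: False, o: False}
  {o: True, f: True, z: True, j: False}
  {o: True, f: True, z: False, j: False}
  {f: True, z: True, j: False, o: False}
  {f: True, z: False, j: False, o: False}
  {o: True, j: True, z: True, f: False}
  {o: True, j: True, z: False, f: False}
  {j: True, z: True, f: False, o: False}


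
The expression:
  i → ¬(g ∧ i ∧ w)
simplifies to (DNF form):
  ¬g ∨ ¬i ∨ ¬w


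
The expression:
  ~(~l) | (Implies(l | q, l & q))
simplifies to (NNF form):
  l | ~q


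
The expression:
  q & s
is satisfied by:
  {s: True, q: True}


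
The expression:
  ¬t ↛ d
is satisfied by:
  {d: True, t: False}
  {t: False, d: False}
  {t: True, d: True}


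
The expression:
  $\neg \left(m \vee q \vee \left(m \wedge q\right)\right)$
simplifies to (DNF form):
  $\neg m \wedge \neg q$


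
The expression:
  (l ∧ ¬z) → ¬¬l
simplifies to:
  True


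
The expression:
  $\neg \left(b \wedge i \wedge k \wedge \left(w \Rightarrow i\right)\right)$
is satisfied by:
  {k: False, b: False, i: False}
  {i: True, k: False, b: False}
  {b: True, k: False, i: False}
  {i: True, b: True, k: False}
  {k: True, i: False, b: False}
  {i: True, k: True, b: False}
  {b: True, k: True, i: False}


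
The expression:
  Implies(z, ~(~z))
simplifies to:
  True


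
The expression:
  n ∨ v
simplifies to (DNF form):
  n ∨ v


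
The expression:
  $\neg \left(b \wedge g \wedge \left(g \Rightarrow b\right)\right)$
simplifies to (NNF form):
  $\neg b \vee \neg g$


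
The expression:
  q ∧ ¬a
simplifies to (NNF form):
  q ∧ ¬a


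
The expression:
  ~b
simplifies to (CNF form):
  ~b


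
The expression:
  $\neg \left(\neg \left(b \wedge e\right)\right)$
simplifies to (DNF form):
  $b \wedge e$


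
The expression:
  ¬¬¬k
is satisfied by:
  {k: False}


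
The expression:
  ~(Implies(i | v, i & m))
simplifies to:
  (i & ~m) | (v & ~i)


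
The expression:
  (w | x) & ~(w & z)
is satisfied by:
  {x: True, w: False, z: False}
  {x: True, z: True, w: False}
  {x: True, w: True, z: False}
  {w: True, z: False, x: False}


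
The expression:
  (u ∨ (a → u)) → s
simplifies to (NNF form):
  s ∨ (a ∧ ¬u)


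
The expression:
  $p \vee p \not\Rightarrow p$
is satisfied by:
  {p: True}


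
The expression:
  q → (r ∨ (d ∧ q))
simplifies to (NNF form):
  d ∨ r ∨ ¬q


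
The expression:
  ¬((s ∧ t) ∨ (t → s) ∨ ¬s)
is never true.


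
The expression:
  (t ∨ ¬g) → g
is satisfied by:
  {g: True}


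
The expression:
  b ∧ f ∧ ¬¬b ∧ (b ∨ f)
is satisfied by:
  {b: True, f: True}


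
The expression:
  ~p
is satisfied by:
  {p: False}


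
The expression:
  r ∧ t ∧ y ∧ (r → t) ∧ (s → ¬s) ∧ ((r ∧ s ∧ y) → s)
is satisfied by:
  {t: True, r: True, y: True, s: False}


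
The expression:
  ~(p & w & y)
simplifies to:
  ~p | ~w | ~y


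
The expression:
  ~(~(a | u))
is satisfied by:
  {a: True, u: True}
  {a: True, u: False}
  {u: True, a: False}


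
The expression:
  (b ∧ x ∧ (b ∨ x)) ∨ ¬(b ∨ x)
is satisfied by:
  {b: False, x: False}
  {x: True, b: True}


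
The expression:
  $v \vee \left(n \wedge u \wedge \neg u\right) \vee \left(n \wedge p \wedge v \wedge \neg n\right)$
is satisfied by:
  {v: True}


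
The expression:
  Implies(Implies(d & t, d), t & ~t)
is never true.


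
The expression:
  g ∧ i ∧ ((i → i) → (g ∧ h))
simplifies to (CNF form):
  g ∧ h ∧ i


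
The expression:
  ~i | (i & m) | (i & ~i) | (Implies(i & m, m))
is always true.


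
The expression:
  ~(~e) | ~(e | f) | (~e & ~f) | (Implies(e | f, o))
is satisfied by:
  {o: True, e: True, f: False}
  {o: True, e: False, f: False}
  {e: True, o: False, f: False}
  {o: False, e: False, f: False}
  {f: True, o: True, e: True}
  {f: True, o: True, e: False}
  {f: True, e: True, o: False}


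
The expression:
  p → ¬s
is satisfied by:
  {s: False, p: False}
  {p: True, s: False}
  {s: True, p: False}


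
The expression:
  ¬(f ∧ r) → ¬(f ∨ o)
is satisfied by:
  {r: True, f: False, o: False}
  {f: False, o: False, r: False}
  {r: True, f: True, o: False}
  {r: True, o: True, f: True}


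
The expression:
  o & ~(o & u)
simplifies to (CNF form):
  o & ~u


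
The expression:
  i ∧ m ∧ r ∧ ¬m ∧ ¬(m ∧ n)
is never true.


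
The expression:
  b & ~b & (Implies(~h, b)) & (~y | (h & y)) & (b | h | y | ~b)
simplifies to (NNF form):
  False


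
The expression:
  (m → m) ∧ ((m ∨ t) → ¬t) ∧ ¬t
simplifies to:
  ¬t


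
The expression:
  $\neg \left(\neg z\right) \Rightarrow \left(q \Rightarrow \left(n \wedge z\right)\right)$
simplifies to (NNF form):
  $n \vee \neg q \vee \neg z$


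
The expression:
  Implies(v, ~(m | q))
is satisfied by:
  {q: False, v: False, m: False}
  {m: True, q: False, v: False}
  {q: True, m: False, v: False}
  {m: True, q: True, v: False}
  {v: True, m: False, q: False}


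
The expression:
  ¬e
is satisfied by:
  {e: False}


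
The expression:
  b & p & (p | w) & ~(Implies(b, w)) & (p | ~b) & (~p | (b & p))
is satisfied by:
  {p: True, b: True, w: False}


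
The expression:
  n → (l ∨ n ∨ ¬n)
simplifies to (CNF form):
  True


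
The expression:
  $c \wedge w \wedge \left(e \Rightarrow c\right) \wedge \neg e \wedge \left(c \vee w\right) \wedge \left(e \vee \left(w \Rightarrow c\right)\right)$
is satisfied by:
  {c: True, w: True, e: False}


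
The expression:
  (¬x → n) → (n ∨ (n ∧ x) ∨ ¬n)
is always true.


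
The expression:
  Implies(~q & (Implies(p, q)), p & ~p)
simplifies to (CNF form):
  p | q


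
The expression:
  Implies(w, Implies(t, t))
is always true.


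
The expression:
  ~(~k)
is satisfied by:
  {k: True}


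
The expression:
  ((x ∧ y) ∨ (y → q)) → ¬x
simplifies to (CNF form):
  ¬x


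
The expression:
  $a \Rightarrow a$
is always true.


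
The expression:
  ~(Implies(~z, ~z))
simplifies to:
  False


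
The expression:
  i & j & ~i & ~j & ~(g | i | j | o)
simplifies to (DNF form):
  False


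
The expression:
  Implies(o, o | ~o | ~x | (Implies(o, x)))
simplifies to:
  True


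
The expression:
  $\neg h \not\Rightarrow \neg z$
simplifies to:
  $z \wedge \neg h$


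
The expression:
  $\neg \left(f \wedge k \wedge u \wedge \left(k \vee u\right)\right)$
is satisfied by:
  {u: False, k: False, f: False}
  {f: True, u: False, k: False}
  {k: True, u: False, f: False}
  {f: True, k: True, u: False}
  {u: True, f: False, k: False}
  {f: True, u: True, k: False}
  {k: True, u: True, f: False}
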